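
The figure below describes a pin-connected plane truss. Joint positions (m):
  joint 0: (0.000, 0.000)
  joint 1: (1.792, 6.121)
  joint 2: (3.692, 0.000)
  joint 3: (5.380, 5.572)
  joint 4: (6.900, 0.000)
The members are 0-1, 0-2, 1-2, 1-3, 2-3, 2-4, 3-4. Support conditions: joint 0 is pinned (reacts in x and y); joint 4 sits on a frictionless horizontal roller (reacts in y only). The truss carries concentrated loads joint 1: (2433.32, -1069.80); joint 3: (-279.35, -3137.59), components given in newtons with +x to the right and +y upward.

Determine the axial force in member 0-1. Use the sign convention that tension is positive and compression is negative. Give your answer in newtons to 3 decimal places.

N=5 nodes, M=7 members, R=3 reactions → 2N=10, M+R=10
member 0 (0-1): L=6.3779, (cx,cy)=(0.2810,0.9597)
member 1 (0-2): L=3.6920, (cx,cy)=(1.0000,0.0000)
member 2 (1-2): L=6.4091, (cx,cy)=(0.2965,-0.9550)
member 3 (1-3): L=3.6298, (cx,cy)=(0.9885,-0.1512)
member 4 (2-3): L=5.8221, (cx,cy)=(0.2899,0.9570)
member 5 (2-4): L=3.2080, (cx,cy)=(1.0000,0.0000)
member 6 (3-4): L=5.7756, (cx,cy)=(0.2632,-0.9647)
solve A·x = −loads:
  F[0-1] = +468.7582 N (tension)
  F[0-2] = +2022.2634 N (tension)
  F[1-2] = -1283.4141 N (compression)
  F[1-3] = -1943.5000 N (compression)
  F[2-3] = +1280.7319 N (tension)
  F[2-4] = +1270.4672 N (tension)
  F[3-4] = -4827.4429 N (compression)
  Rx@0 = -2153.9700 N
  Ry@0 = -449.8751 N
  Ry@4 = +4657.2651 N

468.758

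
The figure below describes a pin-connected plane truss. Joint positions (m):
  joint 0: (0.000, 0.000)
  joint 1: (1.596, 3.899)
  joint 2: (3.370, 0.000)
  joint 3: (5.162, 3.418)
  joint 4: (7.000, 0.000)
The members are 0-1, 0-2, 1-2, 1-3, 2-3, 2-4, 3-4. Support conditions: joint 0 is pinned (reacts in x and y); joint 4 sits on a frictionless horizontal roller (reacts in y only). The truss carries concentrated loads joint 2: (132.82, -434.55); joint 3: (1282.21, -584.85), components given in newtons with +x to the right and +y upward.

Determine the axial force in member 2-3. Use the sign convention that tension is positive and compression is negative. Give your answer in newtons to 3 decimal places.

804.402

N=5 nodes, M=7 members, R=3 reactions → 2N=10, M+R=10
member 0 (0-1): L=4.2130, (cx,cy)=(0.3788,0.9255)
member 1 (0-2): L=3.3700, (cx,cy)=(1.0000,0.0000)
member 2 (1-2): L=4.2836, (cx,cy)=(0.4141,-0.9102)
member 3 (1-3): L=3.5983, (cx,cy)=(0.9910,-0.1337)
member 4 (2-3): L=3.8593, (cx,cy)=(0.4643,0.8857)
member 5 (2-4): L=3.6300, (cx,cy)=(1.0000,0.0000)
member 6 (3-4): L=3.8808, (cx,cy)=(0.4736,-0.8807)
solve A·x = −loads:
  F[0-1] = +267.0809 N (tension)
  F[0-2] = +1313.8526 N (tension)
  F[1-2] = -305.2858 N (compression)
  F[1-3] = +229.6688 N (tension)
  F[2-3] = +804.4016 N (tension)
  F[2-4] = +681.0896 N (tension)
  F[3-4] = -1438.0871 N (compression)
  Rx@0 = -1415.0300 N
  Ry@0 = -247.1747 N
  Ry@4 = +1266.5747 N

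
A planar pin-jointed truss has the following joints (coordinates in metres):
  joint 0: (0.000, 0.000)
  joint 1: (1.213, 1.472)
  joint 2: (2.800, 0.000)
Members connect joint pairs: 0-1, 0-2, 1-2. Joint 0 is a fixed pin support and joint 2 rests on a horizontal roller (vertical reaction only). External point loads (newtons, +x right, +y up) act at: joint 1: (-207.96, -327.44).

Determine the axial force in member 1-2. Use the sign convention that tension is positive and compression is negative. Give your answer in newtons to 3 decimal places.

-47.827

N=3 nodes, M=3 members, R=3 reactions → 2N=6, M+R=6
member 0 (0-1): L=1.9074, (cx,cy)=(0.6359,0.7717)
member 1 (0-2): L=2.8000, (cx,cy)=(1.0000,0.0000)
member 2 (1-2): L=2.1646, (cx,cy)=(0.7332,-0.6800)
solve A·x = −loads:
  F[0-1] = -382.1473 N (compression)
  F[0-2] = +35.0651 N (tension)
  F[1-2] = -47.8266 N (compression)
  Rx@0 = +207.9600 N
  Ry@0 = +294.9159 N
  Ry@2 = +32.5241 N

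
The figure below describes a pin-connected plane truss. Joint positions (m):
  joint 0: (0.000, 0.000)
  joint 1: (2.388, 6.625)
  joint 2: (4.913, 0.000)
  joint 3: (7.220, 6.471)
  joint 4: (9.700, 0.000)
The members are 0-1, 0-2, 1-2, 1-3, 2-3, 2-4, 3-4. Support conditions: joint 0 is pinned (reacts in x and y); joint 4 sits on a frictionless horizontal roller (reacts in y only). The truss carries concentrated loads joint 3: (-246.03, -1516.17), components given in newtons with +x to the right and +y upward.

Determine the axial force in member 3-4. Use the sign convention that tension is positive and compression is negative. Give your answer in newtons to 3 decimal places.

-1032.800

N=5 nodes, M=7 members, R=3 reactions → 2N=10, M+R=10
member 0 (0-1): L=7.0422, (cx,cy)=(0.3391,0.9408)
member 1 (0-2): L=4.9130, (cx,cy)=(1.0000,0.0000)
member 2 (1-2): L=7.0899, (cx,cy)=(0.3561,-0.9344)
member 3 (1-3): L=4.8345, (cx,cy)=(0.9995,-0.0319)
member 4 (2-3): L=6.8699, (cx,cy)=(0.3358,0.9419)
member 5 (2-4): L=4.7870, (cx,cy)=(1.0000,0.0000)
member 6 (3-4): L=6.9300, (cx,cy)=(0.3579,-0.9338)
solve A·x = −loads:
  F[0-1] = -586.5196 N (compression)
  F[0-2] = -47.1432 N (compression)
  F[1-2] = +604.6141 N (tension)
  F[1-3] = -414.4255 N (compression)
  F[2-3] = -599.8014 N (compression)
  F[2-4] = +369.6050 N (tension)
  F[3-4] = -1032.8004 N (compression)
  Rx@0 = +246.0300 N
  Ry@0 = +551.7693 N
  Ry@4 = +964.4007 N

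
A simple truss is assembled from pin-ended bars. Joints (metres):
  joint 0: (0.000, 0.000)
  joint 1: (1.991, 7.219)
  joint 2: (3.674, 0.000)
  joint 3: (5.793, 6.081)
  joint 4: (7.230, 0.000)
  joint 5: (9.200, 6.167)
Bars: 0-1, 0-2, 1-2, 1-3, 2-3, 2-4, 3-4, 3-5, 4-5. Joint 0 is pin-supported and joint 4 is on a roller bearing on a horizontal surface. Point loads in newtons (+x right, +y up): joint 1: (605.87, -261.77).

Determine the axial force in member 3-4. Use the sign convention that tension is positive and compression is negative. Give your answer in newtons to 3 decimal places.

N=6 nodes, M=9 members, R=3 reactions → 2N=12, M+R=12
member 0 (0-1): L=7.4885, (cx,cy)=(0.2659,0.9640)
member 1 (0-2): L=3.6740, (cx,cy)=(1.0000,0.0000)
member 2 (1-2): L=7.4126, (cx,cy)=(0.2270,-0.9739)
member 3 (1-3): L=3.9687, (cx,cy)=(0.9580,-0.2867)
member 4 (2-3): L=6.4396, (cx,cy)=(0.3291,0.9443)
member 5 (2-4): L=3.5560, (cx,cy)=(1.0000,0.0000)
member 6 (3-4): L=6.2485, (cx,cy)=(0.2300,-0.9732)
member 7 (3-5): L=3.4081, (cx,cy)=(0.9997,0.0252)
member 8 (4-5): L=6.4740, (cx,cy)=(0.3043,0.9526)
solve A·x = −loads:
  F[0-1] = +430.7688 N (tension)
  F[0-2] = +491.3401 N (tension)
  F[1-2] = -585.0024 N (compression)
  F[1-3] = -374.2329 N (compression)
  F[2-3] = +603.3234 N (tension)
  F[2-4] = +159.9899 N (tension)
  F[3-4] = -695.6813 N (compression)
  F[3-5] = +0.0000 N (tension)
  F[4-5] = -0.0000 N (compression)
  Rx@0 = -605.8700 N
  Ry@0 = -415.2645 N
  Ry@4 = +677.0345 N

-695.681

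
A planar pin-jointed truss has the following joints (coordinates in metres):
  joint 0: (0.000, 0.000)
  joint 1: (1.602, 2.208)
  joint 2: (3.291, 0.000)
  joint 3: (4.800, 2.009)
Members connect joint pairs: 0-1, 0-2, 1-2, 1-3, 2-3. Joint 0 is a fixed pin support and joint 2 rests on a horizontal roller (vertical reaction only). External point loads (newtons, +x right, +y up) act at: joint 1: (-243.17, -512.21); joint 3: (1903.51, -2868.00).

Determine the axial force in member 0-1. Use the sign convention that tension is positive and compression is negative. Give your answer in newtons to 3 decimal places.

N=4 nodes, M=5 members, R=3 reactions → 2N=8, M+R=8
member 0 (0-1): L=2.7279, (cx,cy)=(0.5873,0.8094)
member 1 (0-2): L=3.2910, (cx,cy)=(1.0000,0.0000)
member 2 (1-2): L=2.7799, (cx,cy)=(0.6076,-0.7943)
member 3 (1-3): L=3.2042, (cx,cy)=(0.9981,-0.0621)
member 4 (2-3): L=2.5126, (cx,cy)=(0.6006,0.7996)
solve A·x = −loads:
  F[0-1] = +2534.0018 N (tension)
  F[0-2] = +172.2326 N (tension)
  F[1-2] = -3530.8794 N (compression)
  F[1-3] = +3884.0328 N (tension)
  F[2-3] = -3285.2375 N (compression)
  Rx@0 = -1660.3400 N
  Ry@0 = -2051.0245 N
  Ry@2 = +5431.2345 N

2534.002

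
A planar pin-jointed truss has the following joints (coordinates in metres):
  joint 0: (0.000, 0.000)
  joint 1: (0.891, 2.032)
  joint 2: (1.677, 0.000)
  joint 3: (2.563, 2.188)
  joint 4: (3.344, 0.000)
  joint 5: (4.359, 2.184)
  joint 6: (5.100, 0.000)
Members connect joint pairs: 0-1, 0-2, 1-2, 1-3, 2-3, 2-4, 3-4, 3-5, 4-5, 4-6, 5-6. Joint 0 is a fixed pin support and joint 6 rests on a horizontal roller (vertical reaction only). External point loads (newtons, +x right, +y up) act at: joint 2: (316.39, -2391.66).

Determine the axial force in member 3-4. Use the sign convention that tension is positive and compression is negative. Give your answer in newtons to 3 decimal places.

-833.539

N=7 nodes, M=11 members, R=3 reactions → 2N=14, M+R=14
member 0 (0-1): L=2.2188, (cx,cy)=(0.4016,0.9158)
member 1 (0-2): L=1.6770, (cx,cy)=(1.0000,0.0000)
member 2 (1-2): L=2.1787, (cx,cy)=(0.3608,-0.9327)
member 3 (1-3): L=1.6793, (cx,cy)=(0.9957,0.0929)
member 4 (2-3): L=2.3606, (cx,cy)=(0.3753,0.9269)
member 5 (2-4): L=1.6670, (cx,cy)=(1.0000,0.0000)
member 6 (3-4): L=2.3232, (cx,cy)=(0.3362,-0.9418)
member 7 (3-5): L=1.7960, (cx,cy)=(1.0000,-0.0022)
member 8 (4-5): L=2.4083, (cx,cy)=(0.4215,0.9069)
member 9 (4-6): L=1.7560, (cx,cy)=(1.0000,0.0000)
member 10 (5-6): L=2.3063, (cx,cy)=(0.3213,-0.9470)
solve A·x = −loads:
  F[0-1] = -1752.7630 N (compression)
  F[0-2] = +1020.2563 N (tension)
  F[1-2] = +1593.2179 N (tension)
  F[1-3] = -1284.1926 N (compression)
  F[2-3] = +977.1734 N (tension)
  F[2-4] = +911.8754 N (tension)
  F[3-4] = -833.5390 N (compression)
  F[3-5] = -631.6638 N (compression)
  F[4-5] = +865.6636 N (tension)
  F[4-6] = +266.8258 N (tension)
  F[5-6] = -830.4665 N (compression)
  Rx@0 = -316.3900 N
  Ry@0 = +1605.2259 N
  Ry@6 = +786.4341 N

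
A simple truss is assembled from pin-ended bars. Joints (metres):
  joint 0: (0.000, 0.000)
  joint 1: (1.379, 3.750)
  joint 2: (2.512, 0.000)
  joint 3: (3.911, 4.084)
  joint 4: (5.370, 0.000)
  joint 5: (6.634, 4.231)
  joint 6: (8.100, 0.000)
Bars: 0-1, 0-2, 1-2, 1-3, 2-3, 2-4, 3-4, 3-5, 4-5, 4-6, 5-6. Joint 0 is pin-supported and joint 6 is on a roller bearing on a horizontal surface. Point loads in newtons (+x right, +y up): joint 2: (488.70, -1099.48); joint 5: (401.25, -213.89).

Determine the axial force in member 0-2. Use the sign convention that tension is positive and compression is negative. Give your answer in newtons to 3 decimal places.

1106.040

N=7 nodes, M=11 members, R=3 reactions → 2N=14, M+R=14
member 0 (0-1): L=3.9955, (cx,cy)=(0.3451,0.9386)
member 1 (0-2): L=2.5120, (cx,cy)=(1.0000,0.0000)
member 2 (1-2): L=3.9174, (cx,cy)=(0.2892,-0.9573)
member 3 (1-3): L=2.5539, (cx,cy)=(0.9914,0.1308)
member 4 (2-3): L=4.3170, (cx,cy)=(0.3241,0.9460)
member 5 (2-4): L=2.8580, (cx,cy)=(1.0000,0.0000)
member 6 (3-4): L=4.3368, (cx,cy)=(0.3364,-0.9417)
member 7 (3-5): L=2.7270, (cx,cy)=(0.9985,0.0539)
member 8 (4-5): L=4.4158, (cx,cy)=(0.2862,0.9582)
member 9 (4-6): L=2.7300, (cx,cy)=(1.0000,0.0000)
member 10 (5-6): L=4.4778, (cx,cy)=(0.3274,-0.9449)
solve A·x = −loads:
  F[0-1] = -626.0980 N (compression)
  F[0-2] = +1106.0396 N (tension)
  F[1-2] = +561.6970 N (tension)
  F[1-3] = -381.8233 N (compression)
  F[2-3] = +593.8360 N (tension)
  F[2-4] = +587.3498 N (tension)
  F[3-4] = -543.7190 N (compression)
  F[3-5] = -3.1843 N (compression)
  F[4-5] = +534.3868 N (tension)
  F[4-6] = +251.4633 N (tension)
  F[5-6] = -768.0746 N (compression)
  Rx@0 = -889.9500 N
  Ry@0 = +587.6257 N
  Ry@6 = +725.7443 N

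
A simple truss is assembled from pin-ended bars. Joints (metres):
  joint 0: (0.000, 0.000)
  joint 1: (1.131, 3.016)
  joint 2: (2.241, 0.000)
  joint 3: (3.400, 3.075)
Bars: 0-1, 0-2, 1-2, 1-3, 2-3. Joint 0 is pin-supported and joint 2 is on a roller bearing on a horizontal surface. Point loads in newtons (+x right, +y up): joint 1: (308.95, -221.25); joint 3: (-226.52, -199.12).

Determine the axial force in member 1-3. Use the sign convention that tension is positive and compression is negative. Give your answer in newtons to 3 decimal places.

N=4 nodes, M=5 members, R=3 reactions → 2N=8, M+R=8
member 0 (0-1): L=3.2211, (cx,cy)=(0.3511,0.9363)
member 1 (0-2): L=2.2410, (cx,cy)=(1.0000,0.0000)
member 2 (1-2): L=3.2138, (cx,cy)=(0.3454,-0.9385)
member 3 (1-3): L=2.2698, (cx,cy)=(0.9997,0.0260)
member 4 (2-3): L=3.2862, (cx,cy)=(0.3527,0.9357)
solve A·x = −loads:
  F[0-1] = +105.0543 N (tension)
  F[0-2] = +45.5430 N (tension)
  F[1-2] = -344.8128 N (compression)
  F[1-3] = -153.0205 N (compression)
  F[2-3] = -208.5434 N (compression)
  Rx@0 = -82.4300 N
  Ry@0 = -98.3654 N
  Ry@2 = +518.7354 N

-153.020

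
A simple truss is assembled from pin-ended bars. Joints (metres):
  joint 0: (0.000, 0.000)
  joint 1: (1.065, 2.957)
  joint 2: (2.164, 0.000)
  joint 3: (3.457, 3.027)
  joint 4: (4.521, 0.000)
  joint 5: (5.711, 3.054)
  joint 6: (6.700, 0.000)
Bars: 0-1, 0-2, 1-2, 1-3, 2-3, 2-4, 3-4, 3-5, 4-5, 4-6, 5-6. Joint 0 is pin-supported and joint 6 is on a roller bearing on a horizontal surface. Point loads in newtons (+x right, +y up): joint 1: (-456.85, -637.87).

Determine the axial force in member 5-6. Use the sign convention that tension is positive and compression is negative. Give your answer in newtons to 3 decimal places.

105.360

N=7 nodes, M=11 members, R=3 reactions → 2N=14, M+R=14
member 0 (0-1): L=3.1429, (cx,cy)=(0.3389,0.9408)
member 1 (0-2): L=2.1640, (cx,cy)=(1.0000,0.0000)
member 2 (1-2): L=3.1546, (cx,cy)=(0.3484,-0.9374)
member 3 (1-3): L=2.3930, (cx,cy)=(0.9996,0.0293)
member 4 (2-3): L=3.2916, (cx,cy)=(0.3928,0.9196)
member 5 (2-4): L=2.3570, (cx,cy)=(1.0000,0.0000)
member 6 (3-4): L=3.2086, (cx,cy)=(0.3316,-0.9434)
member 7 (3-5): L=2.2542, (cx,cy)=(0.9999,0.0120)
member 8 (4-5): L=3.2777, (cx,cy)=(0.3631,0.9318)
member 9 (4-6): L=2.1790, (cx,cy)=(1.0000,0.0000)
member 10 (5-6): L=3.2101, (cx,cy)=(0.3081,-0.9514)
solve A·x = −loads:
  F[0-1] = -784.5180 N (compression)
  F[0-2] = -191.0124 N (compression)
  F[1-2] = +111.6826 N (tension)
  F[1-3] = +152.1698 N (tension)
  F[2-3] = -113.8368 N (compression)
  F[2-4] = -107.3875 N (compression)
  F[3-4] = +107.1592 N (tension)
  F[3-5] = +71.8572 N (tension)
  F[4-5] = -108.4992 N (compression)
  F[4-6] = -32.4598 N (compression)
  F[5-6] = +105.3598 N (tension)
  Rx@0 = +456.8500 N
  Ry@0 = +738.1049 N
  Ry@6 = -100.2349 N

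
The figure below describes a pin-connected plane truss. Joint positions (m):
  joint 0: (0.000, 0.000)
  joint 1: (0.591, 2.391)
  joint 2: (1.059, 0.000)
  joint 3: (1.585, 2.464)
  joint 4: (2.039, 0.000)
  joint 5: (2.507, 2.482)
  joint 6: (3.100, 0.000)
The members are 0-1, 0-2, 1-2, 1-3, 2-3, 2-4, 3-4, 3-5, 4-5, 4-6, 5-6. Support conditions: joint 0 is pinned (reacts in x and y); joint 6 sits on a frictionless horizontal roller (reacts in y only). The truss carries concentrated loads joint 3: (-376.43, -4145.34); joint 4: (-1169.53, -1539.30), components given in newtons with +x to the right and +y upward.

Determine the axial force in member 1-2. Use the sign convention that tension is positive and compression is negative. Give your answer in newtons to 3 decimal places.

2812.837

N=7 nodes, M=11 members, R=3 reactions → 2N=14, M+R=14
member 0 (0-1): L=2.4630, (cx,cy)=(0.2400,0.9708)
member 1 (0-2): L=1.0590, (cx,cy)=(1.0000,0.0000)
member 2 (1-2): L=2.4364, (cx,cy)=(0.1921,-0.9814)
member 3 (1-3): L=0.9967, (cx,cy)=(0.9973,0.0732)
member 4 (2-3): L=2.5195, (cx,cy)=(0.2088,0.9780)
member 5 (2-4): L=0.9800, (cx,cy)=(1.0000,0.0000)
member 6 (3-4): L=2.5055, (cx,cy)=(0.1812,-0.9834)
member 7 (3-5): L=0.9222, (cx,cy)=(0.9998,0.0195)
member 8 (4-5): L=2.5257, (cx,cy)=(0.1853,0.9827)
member 9 (4-6): L=1.0610, (cx,cy)=(1.0000,0.0000)
member 10 (5-6): L=2.5519, (cx,cy)=(0.2324,-0.9726)
solve A·x = −loads:
  F[0-1] = -2937.7359 N (compression)
  F[0-2] = -841.0345 N (compression)
  F[1-2] = +2812.8375 N (tension)
  F[1-3] = -1248.5941 N (compression)
  F[2-3] = -2822.6533 N (compression)
  F[2-4] = +288.5661 N (tension)
  F[3-4] = -1339.3330 N (compression)
  F[3-5] = -1215.6364 N (compression)
  F[4-5] = +2906.7971 N (tension)
  F[4-6] = +676.7973 N (tension)
  F[5-6] = -2912.4615 N (compression)
  Rx@0 = +1545.9600 N
  Ry@0 = +2851.9067 N
  Ry@6 = +2832.7333 N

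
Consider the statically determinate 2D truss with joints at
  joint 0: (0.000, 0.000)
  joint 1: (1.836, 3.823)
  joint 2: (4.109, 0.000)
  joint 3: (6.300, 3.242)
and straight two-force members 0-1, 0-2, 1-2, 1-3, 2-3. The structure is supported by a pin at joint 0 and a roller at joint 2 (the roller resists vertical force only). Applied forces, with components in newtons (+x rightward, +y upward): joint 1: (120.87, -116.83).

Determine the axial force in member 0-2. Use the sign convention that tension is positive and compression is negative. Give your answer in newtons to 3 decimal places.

97.900

N=4 nodes, M=5 members, R=3 reactions → 2N=8, M+R=8
member 0 (0-1): L=4.2410, (cx,cy)=(0.4329,0.9014)
member 1 (0-2): L=4.1090, (cx,cy)=(1.0000,0.0000)
member 2 (1-2): L=4.4477, (cx,cy)=(0.5111,-0.8595)
member 3 (1-3): L=4.5017, (cx,cy)=(0.9916,-0.1291)
member 4 (2-3): L=3.9129, (cx,cy)=(0.5599,0.8285)
solve A·x = −loads:
  F[0-1] = +53.0593 N (tension)
  F[0-2] = +97.8998 N (tension)
  F[1-2] = -191.5649 N (compression)
  F[1-3] = +0.0000 N (tension)
  F[2-3] = -0.0000 N (compression)
  Rx@0 = -120.8700 N
  Ry@0 = -47.8295 N
  Ry@2 = +164.6595 N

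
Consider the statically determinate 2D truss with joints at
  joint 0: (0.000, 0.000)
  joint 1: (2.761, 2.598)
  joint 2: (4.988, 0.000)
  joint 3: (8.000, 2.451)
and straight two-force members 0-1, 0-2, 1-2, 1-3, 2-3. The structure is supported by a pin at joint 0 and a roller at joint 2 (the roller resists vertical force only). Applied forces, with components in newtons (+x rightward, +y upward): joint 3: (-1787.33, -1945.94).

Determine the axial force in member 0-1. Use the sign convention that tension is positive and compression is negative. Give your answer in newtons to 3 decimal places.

N=4 nodes, M=5 members, R=3 reactions → 2N=8, M+R=8
member 0 (0-1): L=3.7911, (cx,cy)=(0.7283,0.6853)
member 1 (0-2): L=4.9880, (cx,cy)=(1.0000,0.0000)
member 2 (1-2): L=3.4219, (cx,cy)=(0.6508,-0.7592)
member 3 (1-3): L=5.2411, (cx,cy)=(0.9996,-0.0280)
member 4 (2-3): L=3.8832, (cx,cy)=(0.7756,0.6312)
solve A·x = −loads:
  F[0-1] = +433.1023 N (tension)
  F[0-2] = -2102.7486 N (compression)
  F[1-2] = -412.4940 N (compression)
  F[1-3] = +584.1059 N (tension)
  F[2-3] = -3057.0916 N (compression)
  Rx@0 = +1787.3300 N
  Ry@0 = -296.7974 N
  Ry@2 = +2242.7374 N

433.102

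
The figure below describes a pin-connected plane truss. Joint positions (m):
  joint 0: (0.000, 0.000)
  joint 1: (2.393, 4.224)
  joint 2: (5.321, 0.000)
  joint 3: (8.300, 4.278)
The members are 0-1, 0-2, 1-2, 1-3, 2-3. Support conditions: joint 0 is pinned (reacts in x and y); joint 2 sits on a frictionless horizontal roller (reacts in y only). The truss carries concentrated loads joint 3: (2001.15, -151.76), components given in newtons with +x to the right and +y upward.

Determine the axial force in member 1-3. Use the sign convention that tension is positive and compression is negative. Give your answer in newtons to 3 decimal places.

N=4 nodes, M=5 members, R=3 reactions → 2N=8, M+R=8
member 0 (0-1): L=4.8548, (cx,cy)=(0.4929,0.8701)
member 1 (0-2): L=5.3210, (cx,cy)=(1.0000,0.0000)
member 2 (1-2): L=5.1396, (cx,cy)=(0.5697,-0.8219)
member 3 (1-3): L=5.9072, (cx,cy)=(1.0000,0.0091)
member 4 (2-3): L=5.2130, (cx,cy)=(0.5715,0.8206)
solve A·x = −loads:
  F[0-1] = +1946.7937 N (tension)
  F[0-2] = +1041.5383 N (tension)
  F[1-2] = -2037.4298 N (compression)
  F[1-3] = +2120.4149 N (tension)
  F[2-3] = -208.5499 N (compression)
  Rx@0 = -2001.1500 N
  Ry@0 = -1693.8569 N
  Ry@2 = +1845.6169 N

2120.415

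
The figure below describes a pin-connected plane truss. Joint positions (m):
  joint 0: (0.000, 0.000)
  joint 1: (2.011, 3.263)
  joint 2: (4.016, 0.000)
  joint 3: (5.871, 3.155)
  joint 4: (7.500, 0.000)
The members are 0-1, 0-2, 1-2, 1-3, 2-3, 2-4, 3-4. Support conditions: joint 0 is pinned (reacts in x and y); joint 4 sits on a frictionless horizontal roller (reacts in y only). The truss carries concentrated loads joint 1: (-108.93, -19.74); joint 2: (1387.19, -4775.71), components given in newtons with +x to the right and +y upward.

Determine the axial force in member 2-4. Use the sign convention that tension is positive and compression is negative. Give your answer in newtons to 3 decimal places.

1298.623

N=5 nodes, M=7 members, R=3 reactions → 2N=10, M+R=10
member 0 (0-1): L=3.8329, (cx,cy)=(0.5247,0.8513)
member 1 (0-2): L=4.0160, (cx,cy)=(1.0000,0.0000)
member 2 (1-2): L=3.8298, (cx,cy)=(0.5235,-0.8520)
member 3 (1-3): L=3.8615, (cx,cy)=(0.9996,-0.0280)
member 4 (2-3): L=3.6599, (cx,cy)=(0.5068,0.8620)
member 5 (2-4): L=3.4840, (cx,cy)=(1.0000,0.0000)
member 6 (3-4): L=3.5507, (cx,cy)=(0.4588,-0.8886)
solve A·x = −loads:
  F[0-1] = -2678.5996 N (compression)
  F[0-2] = +2683.6275 N (tension)
  F[1-2] = +2742.9651 N (tension)
  F[1-3] = -2733.5290 N (compression)
  F[2-3] = +2828.9681 N (tension)
  F[2-4] = +1298.6226 N (tension)
  F[3-4] = -2830.6047 N (compression)
  Rx@0 = -1278.2600 N
  Ry@0 = +2280.3153 N
  Ry@4 = +2515.1347 N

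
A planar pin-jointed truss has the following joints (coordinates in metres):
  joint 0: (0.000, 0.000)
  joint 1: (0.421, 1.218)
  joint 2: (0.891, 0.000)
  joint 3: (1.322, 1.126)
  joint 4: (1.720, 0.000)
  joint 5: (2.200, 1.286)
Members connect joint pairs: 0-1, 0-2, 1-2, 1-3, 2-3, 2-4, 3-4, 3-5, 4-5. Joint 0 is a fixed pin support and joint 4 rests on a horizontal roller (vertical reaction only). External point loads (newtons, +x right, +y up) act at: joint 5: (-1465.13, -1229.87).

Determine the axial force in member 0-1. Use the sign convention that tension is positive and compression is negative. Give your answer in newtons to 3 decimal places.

-795.888

N=6 nodes, M=9 members, R=3 reactions → 2N=12, M+R=12
member 0 (0-1): L=1.2887, (cx,cy)=(0.3267,0.9451)
member 1 (0-2): L=0.8910, (cx,cy)=(1.0000,0.0000)
member 2 (1-2): L=1.3055, (cx,cy)=(0.3600,-0.9330)
member 3 (1-3): L=0.9057, (cx,cy)=(0.9948,-0.1016)
member 4 (2-3): L=1.2057, (cx,cy)=(0.3575,0.9339)
member 5 (2-4): L=0.8290, (cx,cy)=(1.0000,0.0000)
member 6 (3-4): L=1.1943, (cx,cy)=(0.3333,-0.9428)
member 7 (3-5): L=0.8925, (cx,cy)=(0.9838,0.1793)
member 8 (4-5): L=1.3727, (cx,cy)=(0.3497,0.9369)
solve A·x = −loads:
  F[0-1] = -795.8882 N (compression)
  F[0-2] = -1205.1260 N (compression)
  F[1-2] = +868.9775 N (tension)
  F[1-3] = -575.8192 N (compression)
  F[2-3] = -868.0737 N (compression)
  F[2-4] = -581.9721 N (compression)
  F[3-4] = +589.1797 N (tension)
  F[3-5] = -1097.2848 N (compression)
  F[4-5] = -1102.7702 N (compression)
  Rx@0 = +1465.1300 N
  Ry@0 = +752.2207 N
  Ry@4 = +477.6493 N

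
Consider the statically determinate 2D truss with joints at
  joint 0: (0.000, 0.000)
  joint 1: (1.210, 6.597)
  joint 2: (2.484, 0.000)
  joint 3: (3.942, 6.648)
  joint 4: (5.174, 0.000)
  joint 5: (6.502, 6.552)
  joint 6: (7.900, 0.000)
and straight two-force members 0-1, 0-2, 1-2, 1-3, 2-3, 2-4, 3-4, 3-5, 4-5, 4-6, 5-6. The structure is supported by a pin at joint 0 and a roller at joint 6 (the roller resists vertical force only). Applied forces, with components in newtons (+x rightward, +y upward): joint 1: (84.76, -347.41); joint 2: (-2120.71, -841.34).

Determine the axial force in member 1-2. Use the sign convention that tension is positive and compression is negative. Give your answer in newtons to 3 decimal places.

N=7 nodes, M=11 members, R=3 reactions → 2N=14, M+R=14
member 0 (0-1): L=6.7070, (cx,cy)=(0.1804,0.9836)
member 1 (0-2): L=2.4840, (cx,cy)=(1.0000,0.0000)
member 2 (1-2): L=6.7189, (cx,cy)=(0.1896,-0.9819)
member 3 (1-3): L=2.7325, (cx,cy)=(0.9998,0.0187)
member 4 (2-3): L=6.8060, (cx,cy)=(0.2142,0.9768)
member 5 (2-4): L=2.6900, (cx,cy)=(1.0000,0.0000)
member 6 (3-4): L=6.7612, (cx,cy)=(0.1822,-0.9833)
member 7 (3-5): L=2.5618, (cx,cy)=(0.9993,-0.0375)
member 8 (4-5): L=6.6852, (cx,cy)=(0.1986,0.9801)
member 9 (4-6): L=2.7260, (cx,cy)=(1.0000,0.0000)
member 10 (5-6): L=6.6995, (cx,cy)=(0.2087,-0.9780)
solve A·x = −loads:
  F[0-1] = -813.5653 N (compression)
  F[0-2] = -1889.1770 N (compression)
  F[1-2] = +455.1298 N (tension)
  F[1-3] = -317.8877 N (compression)
  F[2-3] = +403.8422 N (tension)
  F[2-4] = +231.3202 N (tension)
  F[3-4] = -389.0305 N (compression)
  F[3-5] = -160.5452 N (compression)
  F[4-5] = +390.2957 N (tension)
  F[4-6] = +82.9014 N (tension)
  F[5-6] = -397.2796 N (compression)
  Rx@0 = +2035.9500 N
  Ry@0 = +800.2163 N
  Ry@6 = +388.5337 N

455.130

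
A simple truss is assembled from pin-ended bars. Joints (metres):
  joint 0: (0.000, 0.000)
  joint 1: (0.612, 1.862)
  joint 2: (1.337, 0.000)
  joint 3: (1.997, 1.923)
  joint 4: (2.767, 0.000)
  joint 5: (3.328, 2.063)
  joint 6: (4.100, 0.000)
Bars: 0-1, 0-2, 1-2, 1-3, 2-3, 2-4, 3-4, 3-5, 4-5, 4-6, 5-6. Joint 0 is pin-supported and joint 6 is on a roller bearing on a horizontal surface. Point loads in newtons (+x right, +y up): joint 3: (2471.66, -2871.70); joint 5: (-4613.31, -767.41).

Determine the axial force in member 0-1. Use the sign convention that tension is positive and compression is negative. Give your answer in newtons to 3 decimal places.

-2925.767

N=7 nodes, M=11 members, R=3 reactions → 2N=14, M+R=14
member 0 (0-1): L=1.9600, (cx,cy)=(0.3122,0.9500)
member 1 (0-2): L=1.3370, (cx,cy)=(1.0000,0.0000)
member 2 (1-2): L=1.9982, (cx,cy)=(0.3628,-0.9319)
member 3 (1-3): L=1.3863, (cx,cy)=(0.9990,0.0440)
member 4 (2-3): L=2.0331, (cx,cy)=(0.3246,0.9458)
member 5 (2-4): L=1.4300, (cx,cy)=(1.0000,0.0000)
member 6 (3-4): L=2.0714, (cx,cy)=(0.3717,-0.9283)
member 7 (3-5): L=1.3383, (cx,cy)=(0.9945,0.1046)
member 8 (4-5): L=2.1379, (cx,cy)=(0.2624,0.9650)
member 9 (4-6): L=1.3330, (cx,cy)=(1.0000,0.0000)
member 10 (5-6): L=2.2027, (cx,cy)=(0.3505,-0.9366)
solve A·x = −loads:
  F[0-1] = -2925.7674 N (compression)
  F[0-2] = -1228.0926 N (compression)
  F[1-2] = +2890.0054 N (tension)
  F[1-3] = -1964.0478 N (compression)
  F[2-3] = -2847.2650 N (compression)
  F[2-4] = +744.7922 N (tension)
  F[3-4] = -677.8732 N (compression)
  F[3-5] = -5134.2893 N (compression)
  F[4-5] = +652.1520 N (tension)
  F[4-6] = +321.6829 N (tension)
  F[5-6] = -917.8441 N (compression)
  Rx@0 = +2141.6500 N
  Ry@0 = +2779.4834 N
  Ry@6 = +859.6266 N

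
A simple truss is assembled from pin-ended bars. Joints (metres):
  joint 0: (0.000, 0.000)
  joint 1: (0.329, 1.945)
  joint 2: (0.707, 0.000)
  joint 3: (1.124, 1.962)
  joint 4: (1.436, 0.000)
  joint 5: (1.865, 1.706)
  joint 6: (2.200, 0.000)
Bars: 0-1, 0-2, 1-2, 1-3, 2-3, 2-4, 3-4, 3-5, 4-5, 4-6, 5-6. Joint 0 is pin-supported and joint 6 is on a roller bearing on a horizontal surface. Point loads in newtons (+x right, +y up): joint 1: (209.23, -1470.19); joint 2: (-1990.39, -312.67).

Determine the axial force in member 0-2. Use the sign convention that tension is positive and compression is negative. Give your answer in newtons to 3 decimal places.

-1565.062

N=7 nodes, M=11 members, R=3 reactions → 2N=14, M+R=14
member 0 (0-1): L=1.9726, (cx,cy)=(0.1668,0.9860)
member 1 (0-2): L=0.7070, (cx,cy)=(1.0000,0.0000)
member 2 (1-2): L=1.9814, (cx,cy)=(0.1908,-0.9816)
member 3 (1-3): L=0.7952, (cx,cy)=(0.9998,0.0214)
member 4 (2-3): L=2.0058, (cx,cy)=(0.2079,0.9782)
member 5 (2-4): L=0.7290, (cx,cy)=(1.0000,0.0000)
member 6 (3-4): L=1.9867, (cx,cy)=(0.1570,-0.9876)
member 7 (3-5): L=0.7840, (cx,cy)=(0.9452,-0.3265)
member 8 (4-5): L=1.7591, (cx,cy)=(0.2439,0.9698)
member 9 (4-6): L=0.7640, (cx,cy)=(1.0000,0.0000)
member 10 (5-6): L=1.7386, (cx,cy)=(0.1927,-0.9813)
solve A·x = −loads:
  F[0-1] = -1295.6884 N (compression)
  F[0-2] = -1565.0619 N (compression)
  F[1-2] = -204.6685 N (compression)
  F[1-3] = -386.3708 N (compression)
  F[2-3] = +525.0512 N (tension)
  F[2-4] = +277.1272 N (tension)
  F[3-4] = -438.8329 N (compression)
  F[3-5] = -220.2847 N (compression)
  F[4-5] = +446.8799 N (tension)
  F[4-6] = +99.2274 N (tension)
  F[5-6] = -514.9696 N (compression)
  Rx@0 = +1781.1600 N
  Ry@0 = +1277.5407 N
  Ry@6 = +505.3193 N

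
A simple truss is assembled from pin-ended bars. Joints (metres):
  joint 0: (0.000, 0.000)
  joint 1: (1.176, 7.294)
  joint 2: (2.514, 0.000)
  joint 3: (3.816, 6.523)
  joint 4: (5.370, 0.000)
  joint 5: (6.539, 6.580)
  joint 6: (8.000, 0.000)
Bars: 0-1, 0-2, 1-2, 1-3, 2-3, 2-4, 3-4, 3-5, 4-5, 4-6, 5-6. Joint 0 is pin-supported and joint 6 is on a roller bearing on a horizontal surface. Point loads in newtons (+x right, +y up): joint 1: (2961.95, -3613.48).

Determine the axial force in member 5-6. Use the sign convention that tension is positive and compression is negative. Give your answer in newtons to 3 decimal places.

-3310.444

N=7 nodes, M=11 members, R=3 reactions → 2N=14, M+R=14
member 0 (0-1): L=7.3882, (cx,cy)=(0.1592,0.9873)
member 1 (0-2): L=2.5140, (cx,cy)=(1.0000,0.0000)
member 2 (1-2): L=7.4157, (cx,cy)=(0.1804,-0.9836)
member 3 (1-3): L=2.7503, (cx,cy)=(0.9599,-0.2803)
member 4 (2-3): L=6.6517, (cx,cy)=(0.1957,0.9807)
member 5 (2-4): L=2.8560, (cx,cy)=(1.0000,0.0000)
member 6 (3-4): L=6.7056, (cx,cy)=(0.2317,-0.9728)
member 7 (3-5): L=2.7236, (cx,cy)=(0.9998,0.0209)
member 8 (4-5): L=6.6830, (cx,cy)=(0.1749,0.9846)
member 9 (4-6): L=2.6300, (cx,cy)=(1.0000,0.0000)
member 10 (5-6): L=6.7402, (cx,cy)=(0.2168,-0.9762)
solve A·x = −loads:
  F[0-1] = -386.6703 N (compression)
  F[0-2] = +3023.4974 N (tension)
  F[1-2] = -2523.0994 N (compression)
  F[1-3] = -2675.5433 N (compression)
  F[2-3] = +2530.6442 N (tension)
  F[2-4] = +2072.9109 N (tension)
  F[3-4] = -3350.0829 N (compression)
  F[3-5] = -1296.8192 N (compression)
  F[4-5] = +3309.9099 N (tension)
  F[4-6] = +717.5640 N (tension)
  F[5-6] = -3310.4438 N (compression)
  Rx@0 = -2961.9500 N
  Ry@0 = +381.7405 N
  Ry@6 = +3231.7395 N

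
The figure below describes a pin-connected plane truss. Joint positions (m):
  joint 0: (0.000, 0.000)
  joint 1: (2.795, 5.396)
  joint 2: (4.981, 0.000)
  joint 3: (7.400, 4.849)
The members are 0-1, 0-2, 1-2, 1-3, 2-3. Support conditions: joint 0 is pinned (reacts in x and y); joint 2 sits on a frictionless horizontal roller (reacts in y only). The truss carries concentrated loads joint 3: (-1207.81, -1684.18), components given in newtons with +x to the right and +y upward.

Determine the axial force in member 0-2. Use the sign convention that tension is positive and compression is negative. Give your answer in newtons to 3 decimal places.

N=4 nodes, M=5 members, R=3 reactions → 2N=8, M+R=8
member 0 (0-1): L=6.0769, (cx,cy)=(0.4599,0.8880)
member 1 (0-2): L=4.9810, (cx,cy)=(1.0000,0.0000)
member 2 (1-2): L=5.8220, (cx,cy)=(0.3755,-0.9268)
member 3 (1-3): L=4.6374, (cx,cy)=(0.9930,-0.1180)
member 4 (2-3): L=5.4189, (cx,cy)=(0.4464,0.8948)
solve A·x = −loads:
  F[0-1] = -403.0490 N (compression)
  F[0-2] = -1022.4326 N (compression)
  F[1-2] = +430.6207 N (tension)
  F[1-3] = -349.5041 N (compression)
  F[2-3] = -1928.1877 N (compression)
  Rx@0 = +1207.8100 N
  Ry@0 = +357.8878 N
  Ry@2 = +1326.2922 N

-1022.433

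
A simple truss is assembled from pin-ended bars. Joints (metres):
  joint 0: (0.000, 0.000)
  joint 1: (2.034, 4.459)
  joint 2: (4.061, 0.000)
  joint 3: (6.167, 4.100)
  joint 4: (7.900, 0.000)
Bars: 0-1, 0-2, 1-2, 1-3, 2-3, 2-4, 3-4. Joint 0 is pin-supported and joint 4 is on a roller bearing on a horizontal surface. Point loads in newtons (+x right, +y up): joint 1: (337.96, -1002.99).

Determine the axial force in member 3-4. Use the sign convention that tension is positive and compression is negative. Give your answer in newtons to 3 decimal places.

-487.454

N=5 nodes, M=7 members, R=3 reactions → 2N=10, M+R=10
member 0 (0-1): L=4.9010, (cx,cy)=(0.4150,0.9098)
member 1 (0-2): L=4.0610, (cx,cy)=(1.0000,0.0000)
member 2 (1-2): L=4.8981, (cx,cy)=(0.4138,-0.9104)
member 3 (1-3): L=4.1486, (cx,cy)=(0.9962,-0.0865)
member 4 (2-3): L=4.6093, (cx,cy)=(0.4569,0.8895)
member 5 (2-4): L=3.8390, (cx,cy)=(1.0000,0.0000)
member 6 (3-4): L=4.4512, (cx,cy)=(0.3893,-0.9211)
solve A·x = −loads:
  F[0-1] = -608.9125 N (compression)
  F[0-2] = +590.6691 N (tension)
  F[1-2] = -454.8075 N (compression)
  F[1-3] = -403.9698 N (compression)
  F[2-3] = +465.4619 N (tension)
  F[2-4] = +189.7817 N (tension)
  F[3-4] = -487.4545 N (compression)
  Rx@0 = -337.9600 N
  Ry@0 = +553.9969 N
  Ry@4 = +448.9931 N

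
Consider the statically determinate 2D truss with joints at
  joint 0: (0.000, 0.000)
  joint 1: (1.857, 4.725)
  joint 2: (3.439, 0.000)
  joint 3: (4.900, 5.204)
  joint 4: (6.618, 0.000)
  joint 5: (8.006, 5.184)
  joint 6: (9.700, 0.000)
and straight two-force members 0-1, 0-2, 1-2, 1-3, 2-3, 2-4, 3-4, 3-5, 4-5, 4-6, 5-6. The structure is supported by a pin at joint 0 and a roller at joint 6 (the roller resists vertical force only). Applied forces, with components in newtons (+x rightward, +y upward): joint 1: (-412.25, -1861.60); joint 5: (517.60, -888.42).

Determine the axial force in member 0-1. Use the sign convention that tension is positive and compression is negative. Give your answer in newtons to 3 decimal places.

-1702.536

N=7 nodes, M=11 members, R=3 reactions → 2N=14, M+R=14
member 0 (0-1): L=5.0768, (cx,cy)=(0.3658,0.9307)
member 1 (0-2): L=3.4390, (cx,cy)=(1.0000,0.0000)
member 2 (1-2): L=4.9828, (cx,cy)=(0.3175,-0.9483)
member 3 (1-3): L=3.0805, (cx,cy)=(0.9878,0.1555)
member 4 (2-3): L=5.4052, (cx,cy)=(0.2703,0.9628)
member 5 (2-4): L=3.1790, (cx,cy)=(1.0000,0.0000)
member 6 (3-4): L=5.4802, (cx,cy)=(0.3135,-0.9496)
member 7 (3-5): L=3.1061, (cx,cy)=(1.0000,-0.0064)
member 8 (4-5): L=5.3666, (cx,cy)=(0.2586,0.9660)
member 9 (4-6): L=3.0820, (cx,cy)=(1.0000,0.0000)
member 10 (5-6): L=5.4538, (cx,cy)=(0.3106,-0.9505)
solve A·x = −loads:
  F[0-1] = -1702.5357 N (compression)
  F[0-2] = +728.1041 N (tension)
  F[1-2] = -310.7311 N (compression)
  F[1-3] = -113.2268 N (compression)
  F[2-3] = +306.0460 N (tension)
  F[2-4] = +546.7267 N (tension)
  F[3-4] = -292.1784 N (compression)
  F[3-5] = +62.4694 N (tension)
  F[4-5] = +287.2230 N (tension)
  F[4-6] = +380.8454 N (tension)
  F[5-6] = -1226.1153 N (compression)
  Rx@0 = -105.3500 N
  Ry@0 = +1584.5521 N
  Ry@6 = +1165.4679 N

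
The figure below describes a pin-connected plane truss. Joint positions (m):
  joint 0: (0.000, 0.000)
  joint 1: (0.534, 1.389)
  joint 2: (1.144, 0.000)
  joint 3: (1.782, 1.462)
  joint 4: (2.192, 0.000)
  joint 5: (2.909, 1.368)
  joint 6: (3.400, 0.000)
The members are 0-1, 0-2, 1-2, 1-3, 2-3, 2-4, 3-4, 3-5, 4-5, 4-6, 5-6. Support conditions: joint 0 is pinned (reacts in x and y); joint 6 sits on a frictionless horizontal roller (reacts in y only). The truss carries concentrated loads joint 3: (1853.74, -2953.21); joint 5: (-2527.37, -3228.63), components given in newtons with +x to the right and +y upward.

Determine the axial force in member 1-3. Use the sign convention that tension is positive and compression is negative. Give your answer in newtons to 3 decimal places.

-1682.252

N=7 nodes, M=11 members, R=3 reactions → 2N=14, M+R=14
member 0 (0-1): L=1.4881, (cx,cy)=(0.3588,0.9334)
member 1 (0-2): L=1.1440, (cx,cy)=(1.0000,0.0000)
member 2 (1-2): L=1.5170, (cx,cy)=(0.4021,-0.9156)
member 3 (1-3): L=1.2501, (cx,cy)=(0.9983,0.0584)
member 4 (2-3): L=1.5951, (cx,cy)=(0.4000,0.9165)
member 5 (2-4): L=1.0480, (cx,cy)=(1.0000,0.0000)
member 6 (3-4): L=1.5184, (cx,cy)=(0.2700,-0.9629)
member 7 (3-5): L=1.1309, (cx,cy)=(0.9965,-0.0831)
member 8 (4-5): L=1.5445, (cx,cy)=(0.4642,0.8857)
member 9 (4-6): L=1.2080, (cx,cy)=(1.0000,0.0000)
member 10 (5-6): L=1.4534, (cx,cy)=(0.3378,-0.9412)
solve A·x = −loads:
  F[0-1] = -2240.6521 N (compression)
  F[0-2] = +130.4145 N (tension)
  F[1-2] = +2176.9259 N (tension)
  F[1-3] = -1682.2524 N (compression)
  F[2-3] = -2174.7067 N (compression)
  F[2-4] = +1875.5554 N (tension)
  F[3-4] = -525.9359 N (compression)
  F[3-5] = -4275.7072 N (compression)
  F[4-5] = +571.7396 N (tension)
  F[4-6] = +1468.1262 N (tension)
  F[5-6] = -4345.9103 N (compression)
  Rx@0 = +673.6300 N
  Ry@0 = +2091.4192 N
  Ry@6 = +4090.4208 N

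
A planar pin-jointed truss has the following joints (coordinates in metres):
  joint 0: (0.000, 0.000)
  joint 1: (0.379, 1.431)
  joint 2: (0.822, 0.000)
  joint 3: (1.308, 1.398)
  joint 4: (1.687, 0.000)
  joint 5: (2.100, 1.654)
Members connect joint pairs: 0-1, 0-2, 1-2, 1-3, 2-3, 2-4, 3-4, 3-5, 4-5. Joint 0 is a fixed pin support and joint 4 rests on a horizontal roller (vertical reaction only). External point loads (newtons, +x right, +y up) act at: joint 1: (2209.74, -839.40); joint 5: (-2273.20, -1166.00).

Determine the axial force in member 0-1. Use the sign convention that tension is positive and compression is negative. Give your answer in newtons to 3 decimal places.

-744.501

N=6 nodes, M=9 members, R=3 reactions → 2N=12, M+R=12
member 0 (0-1): L=1.4803, (cx,cy)=(0.2560,0.9667)
member 1 (0-2): L=0.8220, (cx,cy)=(1.0000,0.0000)
member 2 (1-2): L=1.4980, (cx,cy)=(0.2957,-0.9553)
member 3 (1-3): L=0.9296, (cx,cy)=(0.9994,-0.0355)
member 4 (2-3): L=1.4801, (cx,cy)=(0.3284,0.9446)
member 5 (2-4): L=0.8650, (cx,cy)=(1.0000,0.0000)
member 6 (3-4): L=1.4485, (cx,cy)=(0.2617,-0.9652)
member 7 (3-5): L=0.8323, (cx,cy)=(0.9515,0.3076)
member 8 (4-5): L=1.7048, (cx,cy)=(0.2423,0.9702)
solve A·x = −loads:
  F[0-1] = -744.5007 N (compression)
  F[0-2] = +127.1489 N (tension)
  F[1-2] = -36.4614 N (compression)
  F[1-3] = -2391.0734 N (compression)
  F[2-3] = +36.8753 N (tension)
  F[2-4] = +104.2578 N (tension)
  F[3-4] = -846.1017 N (compression)
  F[3-5] = -2265.9042 N (compression)
  F[4-5] = -483.4911 N (compression)
  Rx@0 = +63.4600 N
  Ry@0 = +719.6871 N
  Ry@4 = +1285.7129 N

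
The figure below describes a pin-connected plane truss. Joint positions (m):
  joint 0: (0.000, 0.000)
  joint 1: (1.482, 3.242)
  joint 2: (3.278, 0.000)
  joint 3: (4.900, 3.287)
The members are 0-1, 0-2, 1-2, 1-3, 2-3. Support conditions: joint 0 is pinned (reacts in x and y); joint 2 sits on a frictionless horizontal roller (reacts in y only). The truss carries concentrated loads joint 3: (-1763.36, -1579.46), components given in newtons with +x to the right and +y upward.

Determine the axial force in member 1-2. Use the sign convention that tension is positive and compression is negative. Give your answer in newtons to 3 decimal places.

1113.041

N=4 nodes, M=5 members, R=3 reactions → 2N=8, M+R=8
member 0 (0-1): L=3.5647, (cx,cy)=(0.4157,0.9095)
member 1 (0-2): L=3.2780, (cx,cy)=(1.0000,0.0000)
member 2 (1-2): L=3.7062, (cx,cy)=(0.4846,-0.8747)
member 3 (1-3): L=3.4183, (cx,cy)=(0.9999,0.0132)
member 4 (2-3): L=3.6654, (cx,cy)=(0.4425,0.8968)
solve A·x = −loads:
  F[0-1] = -1084.8640 N (compression)
  F[0-2] = -1312.3316 N (compression)
  F[1-2] = +1113.0407 N (tension)
  F[1-3] = -990.4812 N (compression)
  F[2-3] = -1746.7537 N (compression)
  Rx@0 = +1763.3600 N
  Ry@0 = +986.6627 N
  Ry@2 = +592.7973 N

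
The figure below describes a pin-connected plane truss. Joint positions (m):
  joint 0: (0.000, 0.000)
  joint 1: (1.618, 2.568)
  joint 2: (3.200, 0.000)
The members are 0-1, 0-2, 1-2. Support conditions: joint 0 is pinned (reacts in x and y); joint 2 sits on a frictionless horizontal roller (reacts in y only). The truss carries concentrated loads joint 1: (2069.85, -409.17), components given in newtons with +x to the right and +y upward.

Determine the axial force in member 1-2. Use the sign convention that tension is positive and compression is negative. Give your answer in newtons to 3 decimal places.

N=3 nodes, M=3 members, R=3 reactions → 2N=6, M+R=6
member 0 (0-1): L=3.0352, (cx,cy)=(0.5331,0.8461)
member 1 (0-2): L=3.2000, (cx,cy)=(1.0000,0.0000)
member 2 (1-2): L=3.0162, (cx,cy)=(0.5245,-0.8514)
solve A·x = −loads:
  F[0-1] = +1724.1778 N (tension)
  F[0-2] = +1150.7333 N (tension)
  F[1-2] = -2193.9442 N (compression)
  Rx@0 = -2069.8500 N
  Ry@0 = -1458.7712 N
  Ry@2 = +1867.9412 N

-2193.944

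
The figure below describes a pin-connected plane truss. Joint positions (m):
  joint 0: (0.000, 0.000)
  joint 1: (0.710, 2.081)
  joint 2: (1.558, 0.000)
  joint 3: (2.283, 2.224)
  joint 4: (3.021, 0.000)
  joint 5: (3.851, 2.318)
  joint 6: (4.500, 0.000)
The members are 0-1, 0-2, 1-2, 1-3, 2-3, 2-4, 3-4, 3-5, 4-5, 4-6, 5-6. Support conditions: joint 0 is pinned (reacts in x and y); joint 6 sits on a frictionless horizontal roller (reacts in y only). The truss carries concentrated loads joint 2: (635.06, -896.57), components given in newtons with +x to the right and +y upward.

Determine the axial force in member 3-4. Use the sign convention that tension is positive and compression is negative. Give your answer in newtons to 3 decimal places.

-339.841

N=7 nodes, M=11 members, R=3 reactions → 2N=14, M+R=14
member 0 (0-1): L=2.1988, (cx,cy)=(0.3229,0.9464)
member 1 (0-2): L=1.5580, (cx,cy)=(1.0000,0.0000)
member 2 (1-2): L=2.2471, (cx,cy)=(0.3774,-0.9261)
member 3 (1-3): L=1.5795, (cx,cy)=(0.9959,0.0905)
member 4 (2-3): L=2.3392, (cx,cy)=(0.3099,0.9508)
member 5 (2-4): L=1.4630, (cx,cy)=(1.0000,0.0000)
member 6 (3-4): L=2.3432, (cx,cy)=(0.3149,-0.9491)
member 7 (3-5): L=1.5708, (cx,cy)=(0.9982,0.0598)
member 8 (4-5): L=2.4621, (cx,cy)=(0.3371,0.9415)
member 9 (4-6): L=1.4790, (cx,cy)=(1.0000,0.0000)
member 10 (5-6): L=2.4071, (cx,cy)=(0.2696,-0.9630)
solve A·x = −loads:
  F[0-1] = -619.3345 N (compression)
  F[0-2] = +835.0465 N (tension)
  F[1-2] = +591.4149 N (tension)
  F[1-3] = -424.9123 N (compression)
  F[2-3] = +366.9519 N (tension)
  F[2-4] = +309.4354 N (tension)
  F[3-4] = -339.8411 N (compression)
  F[3-5] = -202.7668 N (compression)
  F[4-5] = +342.6001 N (tension)
  F[4-6] = +86.9101 N (tension)
  F[5-6] = -322.3496 N (compression)
  Rx@0 = -635.0600 N
  Ry@0 = +586.1575 N
  Ry@6 = +310.4125 N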